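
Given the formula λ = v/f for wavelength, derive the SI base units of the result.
Units of each symbol in λ = v/f:
  v (wave speed): m/s
  f (frequency): 1/s  → in the denominator, contributes s

Multiplying the contributions: [m/s] · [s]
Adding exponents of each base unit: m: 1
SI base units of wavelength: m

Answer: m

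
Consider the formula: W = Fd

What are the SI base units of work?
Units of each symbol in W = Fd:
  F (force): kg·m/s²
  d (displacement): m

Multiplying the contributions: [kg·m/s²] · [m]
Adding exponents of each base unit: kg: 1, m: 2, s: -2
SI base units of work: kg·m²/s²

Answer: kg·m²/s²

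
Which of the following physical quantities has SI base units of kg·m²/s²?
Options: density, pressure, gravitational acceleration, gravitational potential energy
Checking the SI base units of each option:
  density (ρ = m/V): kg/m³  ✗
  pressure (P = F/A): kg/(m·s²)  ✗
  gravitational acceleration (g = GM/r²): m/s²  ✗
  gravitational potential energy (U = -GMm/r): kg·m²/s²  ✓ matches

Only gravitational potential energy has units kg·m²/s².

Answer: gravitational potential energy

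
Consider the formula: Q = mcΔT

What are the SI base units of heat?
Units of each symbol in Q = mcΔT:
  m (mass): kg
  c (specific heat capacity, in J/(kg·K)): m²/(s²·K)
  ΔT (temperature change): K

Multiplying the contributions: [kg] · [m²/(s²·K)] · [K]
Adding exponents of each base unit: kg: 1, m: 2, s: -2
SI base units of heat: kg·m²/s²

Answer: kg·m²/s²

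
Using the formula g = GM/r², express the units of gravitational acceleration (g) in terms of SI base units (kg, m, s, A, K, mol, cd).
Units of each symbol in g = GM/r²:
  G (gravitational constant): m³/(kg·s²)
  M (mass): kg
  r (distance): m  → to the power 2 in the denominator, contributes 1/m²

Multiplying the contributions: [m³/(kg·s²)] · [kg] · [1/m²]
Adding exponents of each base unit: m: 1, s: -2
SI base units of gravitational acceleration: m/s²

Answer: m/s²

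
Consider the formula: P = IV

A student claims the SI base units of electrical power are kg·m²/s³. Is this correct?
Units of each symbol in P = IV:
  I (current): A
  V (voltage, in volts): kg·m²/(s³·A)

Multiplying the contributions: [A] · [kg·m²/(s³·A)]
Adding exponents of each base unit: kg: 1, m: 2, s: -3
SI base units of electrical power: kg·m²/s³

The claimed units kg·m²/s³ match the derived units, so the claim is correct.

Answer: Yes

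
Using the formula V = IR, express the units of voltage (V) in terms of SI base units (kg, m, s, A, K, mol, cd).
Units of each symbol in V = IR:
  I (current): A
  R (resistance, in ohms): kg·m²/(s³·A²)

Multiplying the contributions: [A] · [kg·m²/(s³·A²)]
Adding exponents of each base unit: kg: 1, m: 2, s: -3, A: -1
SI base units of voltage: kg·m²/(s³·A)

Answer: kg·m²/(s³·A)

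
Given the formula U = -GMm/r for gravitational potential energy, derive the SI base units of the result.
Units of each symbol in U = -GMm/r:
  G (gravitational constant): m³/(kg·s²)
  M (mass): kg
  m (mass): kg
  r (distance): m  → in the denominator, contributes 1/m
  The minus sign does not affect the units.

Multiplying the contributions: [m³/(kg·s²)] · [kg] · [kg] · [1/m]
Adding exponents of each base unit: kg: 1, m: 2, s: -2
SI base units of gravitational potential energy: kg·m²/s²

Answer: kg·m²/s²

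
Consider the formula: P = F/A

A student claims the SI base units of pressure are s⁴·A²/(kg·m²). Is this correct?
Units of each symbol in P = F/A:
  F (force): kg·m/s²
  A (area): m²  → in the denominator, contributes 1/m²

Multiplying the contributions: [kg·m/s²] · [1/m²]
Adding exponents of each base unit: kg: 1, m: -1, s: -2
SI base units of pressure: kg/(m·s²)

The claimed units s⁴·A²/(kg·m²) (exponents kg: -1, m: -2, s: 4, A: 2) do not match the derived units kg/(m·s²) (exponents kg: 1, m: -1, s: -2), so the claim is incorrect.

Answer: No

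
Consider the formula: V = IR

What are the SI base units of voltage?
Units of each symbol in V = IR:
  I (current): A
  R (resistance, in ohms): kg·m²/(s³·A²)

Multiplying the contributions: [A] · [kg·m²/(s³·A²)]
Adding exponents of each base unit: kg: 1, m: 2, s: -3, A: -1
SI base units of voltage: kg·m²/(s³·A)

Answer: kg·m²/(s³·A)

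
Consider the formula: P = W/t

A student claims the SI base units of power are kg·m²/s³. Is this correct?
Units of each symbol in P = W/t:
  W (work): kg·m²/s²
  t (time): s  → in the denominator, contributes 1/s

Multiplying the contributions: [kg·m²/s²] · [1/s]
Adding exponents of each base unit: kg: 1, m: 2, s: -3
SI base units of power: kg·m²/s³

The claimed units kg·m²/s³ match the derived units, so the claim is correct.

Answer: Yes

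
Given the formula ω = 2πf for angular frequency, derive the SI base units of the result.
Units of each symbol in ω = 2πf:
  f (frequency): 1/s
  The factor 2π is dimensionless.

Multiplying the contributions: [1/s]
Adding exponents of each base unit: s: -1
SI base units of angular frequency: 1/s

Answer: 1/s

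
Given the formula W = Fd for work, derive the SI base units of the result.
Units of each symbol in W = Fd:
  F (force): kg·m/s²
  d (displacement): m

Multiplying the contributions: [kg·m/s²] · [m]
Adding exponents of each base unit: kg: 1, m: 2, s: -2
SI base units of work: kg·m²/s²

Answer: kg·m²/s²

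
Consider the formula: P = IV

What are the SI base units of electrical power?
Units of each symbol in P = IV:
  I (current): A
  V (voltage, in volts): kg·m²/(s³·A)

Multiplying the contributions: [A] · [kg·m²/(s³·A)]
Adding exponents of each base unit: kg: 1, m: 2, s: -3
SI base units of electrical power: kg·m²/s³

Answer: kg·m²/s³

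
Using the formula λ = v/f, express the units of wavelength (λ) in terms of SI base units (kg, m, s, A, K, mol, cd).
Units of each symbol in λ = v/f:
  v (wave speed): m/s
  f (frequency): 1/s  → in the denominator, contributes s

Multiplying the contributions: [m/s] · [s]
Adding exponents of each base unit: m: 1
SI base units of wavelength: m

Answer: m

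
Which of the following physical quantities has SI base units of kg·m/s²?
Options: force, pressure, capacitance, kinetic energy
Checking the SI base units of each option:
  force (F = ma): kg·m/s²  ✓ matches
  pressure (P = F/A): kg/(m·s²)  ✗
  capacitance (C = Q/V): s⁴·A²/(kg·m²)  ✗
  kinetic energy (E = ½mv²): kg·m²/s²  ✗

Only force has units kg·m/s².

Answer: force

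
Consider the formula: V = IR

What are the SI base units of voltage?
Units of each symbol in V = IR:
  I (current): A
  R (resistance, in ohms): kg·m²/(s³·A²)

Multiplying the contributions: [A] · [kg·m²/(s³·A²)]
Adding exponents of each base unit: kg: 1, m: 2, s: -3, A: -1
SI base units of voltage: kg·m²/(s³·A)

Answer: kg·m²/(s³·A)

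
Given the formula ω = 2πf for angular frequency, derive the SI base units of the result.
Units of each symbol in ω = 2πf:
  f (frequency): 1/s
  The factor 2π is dimensionless.

Multiplying the contributions: [1/s]
Adding exponents of each base unit: s: -1
SI base units of angular frequency: 1/s

Answer: 1/s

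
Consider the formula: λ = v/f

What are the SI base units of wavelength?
Units of each symbol in λ = v/f:
  v (wave speed): m/s
  f (frequency): 1/s  → in the denominator, contributes s

Multiplying the contributions: [m/s] · [s]
Adding exponents of each base unit: m: 1
SI base units of wavelength: m

Answer: m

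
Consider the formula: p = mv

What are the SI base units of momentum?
Units of each symbol in p = mv:
  m (mass): kg
  v (velocity): m/s

Multiplying the contributions: [kg] · [m/s]
Adding exponents of each base unit: kg: 1, m: 1, s: -1
SI base units of momentum: kg·m/s

Answer: kg·m/s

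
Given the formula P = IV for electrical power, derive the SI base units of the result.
Units of each symbol in P = IV:
  I (current): A
  V (voltage, in volts): kg·m²/(s³·A)

Multiplying the contributions: [A] · [kg·m²/(s³·A)]
Adding exponents of each base unit: kg: 1, m: 2, s: -3
SI base units of electrical power: kg·m²/s³

Answer: kg·m²/s³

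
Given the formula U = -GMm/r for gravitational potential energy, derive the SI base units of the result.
Units of each symbol in U = -GMm/r:
  G (gravitational constant): m³/(kg·s²)
  M (mass): kg
  m (mass): kg
  r (distance): m  → in the denominator, contributes 1/m
  The minus sign does not affect the units.

Multiplying the contributions: [m³/(kg·s²)] · [kg] · [kg] · [1/m]
Adding exponents of each base unit: kg: 1, m: 2, s: -2
SI base units of gravitational potential energy: kg·m²/s²

Answer: kg·m²/s²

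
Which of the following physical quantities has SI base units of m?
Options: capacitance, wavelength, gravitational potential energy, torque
Checking the SI base units of each option:
  capacitance (C = Q/V): s⁴·A²/(kg·m²)  ✗
  wavelength (λ = v/f): m  ✓ matches
  gravitational potential energy (U = -GMm/r): kg·m²/s²  ✗
  torque (τ = Fr): kg·m²/s²  ✗

Only wavelength has units m.

Answer: wavelength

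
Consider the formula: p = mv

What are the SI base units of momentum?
Units of each symbol in p = mv:
  m (mass): kg
  v (velocity): m/s

Multiplying the contributions: [kg] · [m/s]
Adding exponents of each base unit: kg: 1, m: 1, s: -1
SI base units of momentum: kg·m/s

Answer: kg·m/s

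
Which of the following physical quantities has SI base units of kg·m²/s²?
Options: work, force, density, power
Checking the SI base units of each option:
  work (W = Fd): kg·m²/s²  ✓ matches
  force (F = ma): kg·m/s²  ✗
  density (ρ = m/V): kg/m³  ✗
  power (P = W/t): kg·m²/s³  ✗

Only work has units kg·m²/s².

Answer: work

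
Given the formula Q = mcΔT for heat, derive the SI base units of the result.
Units of each symbol in Q = mcΔT:
  m (mass): kg
  c (specific heat capacity, in J/(kg·K)): m²/(s²·K)
  ΔT (temperature change): K

Multiplying the contributions: [kg] · [m²/(s²·K)] · [K]
Adding exponents of each base unit: kg: 1, m: 2, s: -2
SI base units of heat: kg·m²/s²

Answer: kg·m²/s²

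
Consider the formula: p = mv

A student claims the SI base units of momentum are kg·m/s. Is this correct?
Units of each symbol in p = mv:
  m (mass): kg
  v (velocity): m/s

Multiplying the contributions: [kg] · [m/s]
Adding exponents of each base unit: kg: 1, m: 1, s: -1
SI base units of momentum: kg·m/s

The claimed units kg·m/s match the derived units, so the claim is correct.

Answer: Yes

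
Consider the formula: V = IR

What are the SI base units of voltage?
Units of each symbol in V = IR:
  I (current): A
  R (resistance, in ohms): kg·m²/(s³·A²)

Multiplying the contributions: [A] · [kg·m²/(s³·A²)]
Adding exponents of each base unit: kg: 1, m: 2, s: -3, A: -1
SI base units of voltage: kg·m²/(s³·A)

Answer: kg·m²/(s³·A)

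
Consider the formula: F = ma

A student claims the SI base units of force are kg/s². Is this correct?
Units of each symbol in F = ma:
  m (mass): kg
  a (acceleration): m/s²

Multiplying the contributions: [kg] · [m/s²]
Adding exponents of each base unit: kg: 1, m: 1, s: -2
SI base units of force: kg·m/s²

The claimed units kg/s² (exponents kg: 1, s: -2) do not match the derived units kg·m/s² (exponents kg: 1, m: 1, s: -2), so the claim is incorrect.

Answer: No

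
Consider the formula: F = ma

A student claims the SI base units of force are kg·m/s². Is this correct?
Units of each symbol in F = ma:
  m (mass): kg
  a (acceleration): m/s²

Multiplying the contributions: [kg] · [m/s²]
Adding exponents of each base unit: kg: 1, m: 1, s: -2
SI base units of force: kg·m/s²

The claimed units kg·m/s² match the derived units, so the claim is correct.

Answer: Yes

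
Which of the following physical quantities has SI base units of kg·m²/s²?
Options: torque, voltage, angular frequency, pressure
Checking the SI base units of each option:
  torque (τ = Fr): kg·m²/s²  ✓ matches
  voltage (V = IR): kg·m²/(s³·A)  ✗
  angular frequency (ω = 2πf): 1/s  ✗
  pressure (P = F/A): kg/(m·s²)  ✗

Only torque has units kg·m²/s².

Answer: torque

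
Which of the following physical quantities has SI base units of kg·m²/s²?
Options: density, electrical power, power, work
Checking the SI base units of each option:
  density (ρ = m/V): kg/m³  ✗
  electrical power (P = IV): kg·m²/s³  ✗
  power (P = W/t): kg·m²/s³  ✗
  work (W = Fd): kg·m²/s²  ✓ matches

Only work has units kg·m²/s².

Answer: work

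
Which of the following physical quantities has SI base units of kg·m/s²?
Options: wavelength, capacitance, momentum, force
Checking the SI base units of each option:
  wavelength (λ = v/f): m  ✗
  capacitance (C = Q/V): s⁴·A²/(kg·m²)  ✗
  momentum (p = mv): kg·m/s  ✗
  force (F = ma): kg·m/s²  ✓ matches

Only force has units kg·m/s².

Answer: force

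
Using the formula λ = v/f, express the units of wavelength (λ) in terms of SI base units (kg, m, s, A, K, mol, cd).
Units of each symbol in λ = v/f:
  v (wave speed): m/s
  f (frequency): 1/s  → in the denominator, contributes s

Multiplying the contributions: [m/s] · [s]
Adding exponents of each base unit: m: 1
SI base units of wavelength: m

Answer: m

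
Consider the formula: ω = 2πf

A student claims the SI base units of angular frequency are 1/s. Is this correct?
Units of each symbol in ω = 2πf:
  f (frequency): 1/s
  The factor 2π is dimensionless.

Multiplying the contributions: [1/s]
Adding exponents of each base unit: s: -1
SI base units of angular frequency: 1/s

The claimed units 1/s match the derived units, so the claim is correct.

Answer: Yes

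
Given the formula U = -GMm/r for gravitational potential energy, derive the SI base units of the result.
Units of each symbol in U = -GMm/r:
  G (gravitational constant): m³/(kg·s²)
  M (mass): kg
  m (mass): kg
  r (distance): m  → in the denominator, contributes 1/m
  The minus sign does not affect the units.

Multiplying the contributions: [m³/(kg·s²)] · [kg] · [kg] · [1/m]
Adding exponents of each base unit: kg: 1, m: 2, s: -2
SI base units of gravitational potential energy: kg·m²/s²

Answer: kg·m²/s²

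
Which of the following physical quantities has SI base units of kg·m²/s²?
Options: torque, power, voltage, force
Checking the SI base units of each option:
  torque (τ = Fr): kg·m²/s²  ✓ matches
  power (P = W/t): kg·m²/s³  ✗
  voltage (V = IR): kg·m²/(s³·A)  ✗
  force (F = ma): kg·m/s²  ✗

Only torque has units kg·m²/s².

Answer: torque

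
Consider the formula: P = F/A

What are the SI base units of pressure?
Units of each symbol in P = F/A:
  F (force): kg·m/s²
  A (area): m²  → in the denominator, contributes 1/m²

Multiplying the contributions: [kg·m/s²] · [1/m²]
Adding exponents of each base unit: kg: 1, m: -1, s: -2
SI base units of pressure: kg/(m·s²)

Answer: kg/(m·s²)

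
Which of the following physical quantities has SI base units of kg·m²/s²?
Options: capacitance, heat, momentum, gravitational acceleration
Checking the SI base units of each option:
  capacitance (C = Q/V): s⁴·A²/(kg·m²)  ✗
  heat (Q = mcΔT): kg·m²/s²  ✓ matches
  momentum (p = mv): kg·m/s  ✗
  gravitational acceleration (g = GM/r²): m/s²  ✗

Only heat has units kg·m²/s².

Answer: heat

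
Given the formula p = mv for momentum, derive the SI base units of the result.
Units of each symbol in p = mv:
  m (mass): kg
  v (velocity): m/s

Multiplying the contributions: [kg] · [m/s]
Adding exponents of each base unit: kg: 1, m: 1, s: -1
SI base units of momentum: kg·m/s

Answer: kg·m/s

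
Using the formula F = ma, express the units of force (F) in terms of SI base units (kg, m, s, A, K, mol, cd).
Units of each symbol in F = ma:
  m (mass): kg
  a (acceleration): m/s²

Multiplying the contributions: [kg] · [m/s²]
Adding exponents of each base unit: kg: 1, m: 1, s: -2
SI base units of force: kg·m/s²

Answer: kg·m/s²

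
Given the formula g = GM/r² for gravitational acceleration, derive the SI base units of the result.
Units of each symbol in g = GM/r²:
  G (gravitational constant): m³/(kg·s²)
  M (mass): kg
  r (distance): m  → to the power 2 in the denominator, contributes 1/m²

Multiplying the contributions: [m³/(kg·s²)] · [kg] · [1/m²]
Adding exponents of each base unit: m: 1, s: -2
SI base units of gravitational acceleration: m/s²

Answer: m/s²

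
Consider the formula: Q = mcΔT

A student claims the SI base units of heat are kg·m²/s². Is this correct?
Units of each symbol in Q = mcΔT:
  m (mass): kg
  c (specific heat capacity, in J/(kg·K)): m²/(s²·K)
  ΔT (temperature change): K

Multiplying the contributions: [kg] · [m²/(s²·K)] · [K]
Adding exponents of each base unit: kg: 1, m: 2, s: -2
SI base units of heat: kg·m²/s²

The claimed units kg·m²/s² match the derived units, so the claim is correct.

Answer: Yes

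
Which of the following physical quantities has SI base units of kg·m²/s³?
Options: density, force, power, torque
Checking the SI base units of each option:
  density (ρ = m/V): kg/m³  ✗
  force (F = ma): kg·m/s²  ✗
  power (P = W/t): kg·m²/s³  ✓ matches
  torque (τ = Fr): kg·m²/s²  ✗

Only power has units kg·m²/s³.

Answer: power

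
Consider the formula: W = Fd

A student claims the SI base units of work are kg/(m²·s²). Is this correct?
Units of each symbol in W = Fd:
  F (force): kg·m/s²
  d (displacement): m

Multiplying the contributions: [kg·m/s²] · [m]
Adding exponents of each base unit: kg: 1, m: 2, s: -2
SI base units of work: kg·m²/s²

The claimed units kg/(m²·s²) (exponents kg: 1, m: -2, s: -2) do not match the derived units kg·m²/s² (exponents kg: 1, m: 2, s: -2), so the claim is incorrect.

Answer: No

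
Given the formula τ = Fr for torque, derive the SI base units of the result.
Units of each symbol in τ = Fr:
  F (force): kg·m/s²
  r (lever arm): m

Multiplying the contributions: [kg·m/s²] · [m]
Adding exponents of each base unit: kg: 1, m: 2, s: -2
SI base units of torque: kg·m²/s²

Answer: kg·m²/s²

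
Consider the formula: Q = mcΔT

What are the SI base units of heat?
Units of each symbol in Q = mcΔT:
  m (mass): kg
  c (specific heat capacity, in J/(kg·K)): m²/(s²·K)
  ΔT (temperature change): K

Multiplying the contributions: [kg] · [m²/(s²·K)] · [K]
Adding exponents of each base unit: kg: 1, m: 2, s: -2
SI base units of heat: kg·m²/s²

Answer: kg·m²/s²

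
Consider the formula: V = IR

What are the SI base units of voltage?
Units of each symbol in V = IR:
  I (current): A
  R (resistance, in ohms): kg·m²/(s³·A²)

Multiplying the contributions: [A] · [kg·m²/(s³·A²)]
Adding exponents of each base unit: kg: 1, m: 2, s: -3, A: -1
SI base units of voltage: kg·m²/(s³·A)

Answer: kg·m²/(s³·A)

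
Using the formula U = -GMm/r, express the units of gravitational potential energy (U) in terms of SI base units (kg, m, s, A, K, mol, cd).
Units of each symbol in U = -GMm/r:
  G (gravitational constant): m³/(kg·s²)
  M (mass): kg
  m (mass): kg
  r (distance): m  → in the denominator, contributes 1/m
  The minus sign does not affect the units.

Multiplying the contributions: [m³/(kg·s²)] · [kg] · [kg] · [1/m]
Adding exponents of each base unit: kg: 1, m: 2, s: -2
SI base units of gravitational potential energy: kg·m²/s²

Answer: kg·m²/s²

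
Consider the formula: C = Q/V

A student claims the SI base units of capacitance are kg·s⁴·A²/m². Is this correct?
Units of each symbol in C = Q/V:
  Q (charge, in coulombs): s·A
  V (voltage, in volts): kg·m²/(s³·A)  → in the denominator, contributes s³·A/(kg·m²)

Multiplying the contributions: [s·A] · [s³·A/(kg·m²)]
Adding exponents of each base unit: kg: -1, m: -2, s: 4, A: 2
SI base units of capacitance: s⁴·A²/(kg·m²)

The claimed units kg·s⁴·A²/m² (exponents kg: 1, m: -2, s: 4, A: 2) do not match the derived units s⁴·A²/(kg·m²) (exponents kg: -1, m: -2, s: 4, A: 2), so the claim is incorrect.

Answer: No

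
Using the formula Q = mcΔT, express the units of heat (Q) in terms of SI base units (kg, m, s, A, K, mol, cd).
Units of each symbol in Q = mcΔT:
  m (mass): kg
  c (specific heat capacity, in J/(kg·K)): m²/(s²·K)
  ΔT (temperature change): K

Multiplying the contributions: [kg] · [m²/(s²·K)] · [K]
Adding exponents of each base unit: kg: 1, m: 2, s: -2
SI base units of heat: kg·m²/s²

Answer: kg·m²/s²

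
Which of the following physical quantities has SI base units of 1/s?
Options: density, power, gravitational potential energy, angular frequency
Checking the SI base units of each option:
  density (ρ = m/V): kg/m³  ✗
  power (P = W/t): kg·m²/s³  ✗
  gravitational potential energy (U = -GMm/r): kg·m²/s²  ✗
  angular frequency (ω = 2πf): 1/s  ✓ matches

Only angular frequency has units 1/s.

Answer: angular frequency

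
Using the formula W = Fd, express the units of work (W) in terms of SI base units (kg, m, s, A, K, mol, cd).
Units of each symbol in W = Fd:
  F (force): kg·m/s²
  d (displacement): m

Multiplying the contributions: [kg·m/s²] · [m]
Adding exponents of each base unit: kg: 1, m: 2, s: -2
SI base units of work: kg·m²/s²

Answer: kg·m²/s²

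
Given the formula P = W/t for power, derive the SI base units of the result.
Units of each symbol in P = W/t:
  W (work): kg·m²/s²
  t (time): s  → in the denominator, contributes 1/s

Multiplying the contributions: [kg·m²/s²] · [1/s]
Adding exponents of each base unit: kg: 1, m: 2, s: -3
SI base units of power: kg·m²/s³

Answer: kg·m²/s³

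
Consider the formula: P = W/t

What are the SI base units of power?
Units of each symbol in P = W/t:
  W (work): kg·m²/s²
  t (time): s  → in the denominator, contributes 1/s

Multiplying the contributions: [kg·m²/s²] · [1/s]
Adding exponents of each base unit: kg: 1, m: 2, s: -3
SI base units of power: kg·m²/s³

Answer: kg·m²/s³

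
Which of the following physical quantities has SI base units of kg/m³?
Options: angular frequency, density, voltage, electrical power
Checking the SI base units of each option:
  angular frequency (ω = 2πf): 1/s  ✗
  density (ρ = m/V): kg/m³  ✓ matches
  voltage (V = IR): kg·m²/(s³·A)  ✗
  electrical power (P = IV): kg·m²/s³  ✗

Only density has units kg/m³.

Answer: density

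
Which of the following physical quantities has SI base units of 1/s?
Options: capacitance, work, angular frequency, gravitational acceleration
Checking the SI base units of each option:
  capacitance (C = Q/V): s⁴·A²/(kg·m²)  ✗
  work (W = Fd): kg·m²/s²  ✗
  angular frequency (ω = 2πf): 1/s  ✓ matches
  gravitational acceleration (g = GM/r²): m/s²  ✗

Only angular frequency has units 1/s.

Answer: angular frequency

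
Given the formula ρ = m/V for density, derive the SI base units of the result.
Units of each symbol in ρ = m/V:
  m (mass): kg
  V (volume): m³  → in the denominator, contributes 1/m³

Multiplying the contributions: [kg] · [1/m³]
Adding exponents of each base unit: kg: 1, m: -3
SI base units of density: kg/m³

Answer: kg/m³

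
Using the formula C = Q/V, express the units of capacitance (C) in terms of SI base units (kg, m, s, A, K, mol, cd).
Units of each symbol in C = Q/V:
  Q (charge, in coulombs): s·A
  V (voltage, in volts): kg·m²/(s³·A)  → in the denominator, contributes s³·A/(kg·m²)

Multiplying the contributions: [s·A] · [s³·A/(kg·m²)]
Adding exponents of each base unit: kg: -1, m: -2, s: 4, A: 2
SI base units of capacitance: s⁴·A²/(kg·m²)

Answer: s⁴·A²/(kg·m²)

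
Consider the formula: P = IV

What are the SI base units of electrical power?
Units of each symbol in P = IV:
  I (current): A
  V (voltage, in volts): kg·m²/(s³·A)

Multiplying the contributions: [A] · [kg·m²/(s³·A)]
Adding exponents of each base unit: kg: 1, m: 2, s: -3
SI base units of electrical power: kg·m²/s³

Answer: kg·m²/s³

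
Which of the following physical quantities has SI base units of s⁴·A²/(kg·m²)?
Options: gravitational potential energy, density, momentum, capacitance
Checking the SI base units of each option:
  gravitational potential energy (U = -GMm/r): kg·m²/s²  ✗
  density (ρ = m/V): kg/m³  ✗
  momentum (p = mv): kg·m/s  ✗
  capacitance (C = Q/V): s⁴·A²/(kg·m²)  ✓ matches

Only capacitance has units s⁴·A²/(kg·m²).

Answer: capacitance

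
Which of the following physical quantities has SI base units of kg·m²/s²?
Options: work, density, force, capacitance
Checking the SI base units of each option:
  work (W = Fd): kg·m²/s²  ✓ matches
  density (ρ = m/V): kg/m³  ✗
  force (F = ma): kg·m/s²  ✗
  capacitance (C = Q/V): s⁴·A²/(kg·m²)  ✗

Only work has units kg·m²/s².

Answer: work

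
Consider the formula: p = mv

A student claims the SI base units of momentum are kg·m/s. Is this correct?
Units of each symbol in p = mv:
  m (mass): kg
  v (velocity): m/s

Multiplying the contributions: [kg] · [m/s]
Adding exponents of each base unit: kg: 1, m: 1, s: -1
SI base units of momentum: kg·m/s

The claimed units kg·m/s match the derived units, so the claim is correct.

Answer: Yes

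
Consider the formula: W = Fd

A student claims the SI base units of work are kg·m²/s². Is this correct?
Units of each symbol in W = Fd:
  F (force): kg·m/s²
  d (displacement): m

Multiplying the contributions: [kg·m/s²] · [m]
Adding exponents of each base unit: kg: 1, m: 2, s: -2
SI base units of work: kg·m²/s²

The claimed units kg·m²/s² match the derived units, so the claim is correct.

Answer: Yes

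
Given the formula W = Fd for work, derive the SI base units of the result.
Units of each symbol in W = Fd:
  F (force): kg·m/s²
  d (displacement): m

Multiplying the contributions: [kg·m/s²] · [m]
Adding exponents of each base unit: kg: 1, m: 2, s: -2
SI base units of work: kg·m²/s²

Answer: kg·m²/s²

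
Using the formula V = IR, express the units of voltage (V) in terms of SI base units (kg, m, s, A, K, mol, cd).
Units of each symbol in V = IR:
  I (current): A
  R (resistance, in ohms): kg·m²/(s³·A²)

Multiplying the contributions: [A] · [kg·m²/(s³·A²)]
Adding exponents of each base unit: kg: 1, m: 2, s: -3, A: -1
SI base units of voltage: kg·m²/(s³·A)

Answer: kg·m²/(s³·A)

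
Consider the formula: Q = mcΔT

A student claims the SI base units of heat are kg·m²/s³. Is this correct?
Units of each symbol in Q = mcΔT:
  m (mass): kg
  c (specific heat capacity, in J/(kg·K)): m²/(s²·K)
  ΔT (temperature change): K

Multiplying the contributions: [kg] · [m²/(s²·K)] · [K]
Adding exponents of each base unit: kg: 1, m: 2, s: -2
SI base units of heat: kg·m²/s²

The claimed units kg·m²/s³ (exponents kg: 1, m: 2, s: -3) do not match the derived units kg·m²/s² (exponents kg: 1, m: 2, s: -2), so the claim is incorrect.

Answer: No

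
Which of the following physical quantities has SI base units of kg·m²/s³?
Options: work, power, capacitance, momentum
Checking the SI base units of each option:
  work (W = Fd): kg·m²/s²  ✗
  power (P = W/t): kg·m²/s³  ✓ matches
  capacitance (C = Q/V): s⁴·A²/(kg·m²)  ✗
  momentum (p = mv): kg·m/s  ✗

Only power has units kg·m²/s³.

Answer: power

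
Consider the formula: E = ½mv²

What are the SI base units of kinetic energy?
Units of each symbol in E = ½mv²:
  m (mass): kg
  v (speed): m/s  → to the power 2, contributes m²/s²
  The factor ½ is dimensionless.

Multiplying the contributions: [kg] · [m²/s²]
Adding exponents of each base unit: kg: 1, m: 2, s: -2
SI base units of kinetic energy: kg·m²/s²

Answer: kg·m²/s²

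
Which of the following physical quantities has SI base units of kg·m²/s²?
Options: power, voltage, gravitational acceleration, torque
Checking the SI base units of each option:
  power (P = W/t): kg·m²/s³  ✗
  voltage (V = IR): kg·m²/(s³·A)  ✗
  gravitational acceleration (g = GM/r²): m/s²  ✗
  torque (τ = Fr): kg·m²/s²  ✓ matches

Only torque has units kg·m²/s².

Answer: torque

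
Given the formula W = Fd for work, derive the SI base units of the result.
Units of each symbol in W = Fd:
  F (force): kg·m/s²
  d (displacement): m

Multiplying the contributions: [kg·m/s²] · [m]
Adding exponents of each base unit: kg: 1, m: 2, s: -2
SI base units of work: kg·m²/s²

Answer: kg·m²/s²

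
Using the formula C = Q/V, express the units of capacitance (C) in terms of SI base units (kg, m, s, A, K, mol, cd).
Units of each symbol in C = Q/V:
  Q (charge, in coulombs): s·A
  V (voltage, in volts): kg·m²/(s³·A)  → in the denominator, contributes s³·A/(kg·m²)

Multiplying the contributions: [s·A] · [s³·A/(kg·m²)]
Adding exponents of each base unit: kg: -1, m: -2, s: 4, A: 2
SI base units of capacitance: s⁴·A²/(kg·m²)

Answer: s⁴·A²/(kg·m²)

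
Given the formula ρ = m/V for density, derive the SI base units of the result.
Units of each symbol in ρ = m/V:
  m (mass): kg
  V (volume): m³  → in the denominator, contributes 1/m³

Multiplying the contributions: [kg] · [1/m³]
Adding exponents of each base unit: kg: 1, m: -3
SI base units of density: kg/m³

Answer: kg/m³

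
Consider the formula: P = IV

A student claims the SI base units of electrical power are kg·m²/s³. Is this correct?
Units of each symbol in P = IV:
  I (current): A
  V (voltage, in volts): kg·m²/(s³·A)

Multiplying the contributions: [A] · [kg·m²/(s³·A)]
Adding exponents of each base unit: kg: 1, m: 2, s: -3
SI base units of electrical power: kg·m²/s³

The claimed units kg·m²/s³ match the derived units, so the claim is correct.

Answer: Yes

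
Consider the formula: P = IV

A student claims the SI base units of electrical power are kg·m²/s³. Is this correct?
Units of each symbol in P = IV:
  I (current): A
  V (voltage, in volts): kg·m²/(s³·A)

Multiplying the contributions: [A] · [kg·m²/(s³·A)]
Adding exponents of each base unit: kg: 1, m: 2, s: -3
SI base units of electrical power: kg·m²/s³

The claimed units kg·m²/s³ match the derived units, so the claim is correct.

Answer: Yes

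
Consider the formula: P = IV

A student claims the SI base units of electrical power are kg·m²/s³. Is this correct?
Units of each symbol in P = IV:
  I (current): A
  V (voltage, in volts): kg·m²/(s³·A)

Multiplying the contributions: [A] · [kg·m²/(s³·A)]
Adding exponents of each base unit: kg: 1, m: 2, s: -3
SI base units of electrical power: kg·m²/s³

The claimed units kg·m²/s³ match the derived units, so the claim is correct.

Answer: Yes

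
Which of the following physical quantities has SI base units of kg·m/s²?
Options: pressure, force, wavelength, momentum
Checking the SI base units of each option:
  pressure (P = F/A): kg/(m·s²)  ✗
  force (F = ma): kg·m/s²  ✓ matches
  wavelength (λ = v/f): m  ✗
  momentum (p = mv): kg·m/s  ✗

Only force has units kg·m/s².

Answer: force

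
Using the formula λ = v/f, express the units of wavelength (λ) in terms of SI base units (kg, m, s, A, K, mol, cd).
Units of each symbol in λ = v/f:
  v (wave speed): m/s
  f (frequency): 1/s  → in the denominator, contributes s

Multiplying the contributions: [m/s] · [s]
Adding exponents of each base unit: m: 1
SI base units of wavelength: m

Answer: m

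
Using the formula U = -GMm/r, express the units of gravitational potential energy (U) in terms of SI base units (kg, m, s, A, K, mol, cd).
Units of each symbol in U = -GMm/r:
  G (gravitational constant): m³/(kg·s²)
  M (mass): kg
  m (mass): kg
  r (distance): m  → in the denominator, contributes 1/m
  The minus sign does not affect the units.

Multiplying the contributions: [m³/(kg·s²)] · [kg] · [kg] · [1/m]
Adding exponents of each base unit: kg: 1, m: 2, s: -2
SI base units of gravitational potential energy: kg·m²/s²

Answer: kg·m²/s²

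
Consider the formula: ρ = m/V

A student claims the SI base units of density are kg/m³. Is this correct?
Units of each symbol in ρ = m/V:
  m (mass): kg
  V (volume): m³  → in the denominator, contributes 1/m³

Multiplying the contributions: [kg] · [1/m³]
Adding exponents of each base unit: kg: 1, m: -3
SI base units of density: kg/m³

The claimed units kg/m³ match the derived units, so the claim is correct.

Answer: Yes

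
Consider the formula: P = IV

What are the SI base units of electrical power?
Units of each symbol in P = IV:
  I (current): A
  V (voltage, in volts): kg·m²/(s³·A)

Multiplying the contributions: [A] · [kg·m²/(s³·A)]
Adding exponents of each base unit: kg: 1, m: 2, s: -3
SI base units of electrical power: kg·m²/s³

Answer: kg·m²/s³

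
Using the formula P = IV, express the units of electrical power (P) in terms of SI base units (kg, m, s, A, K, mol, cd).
Units of each symbol in P = IV:
  I (current): A
  V (voltage, in volts): kg·m²/(s³·A)

Multiplying the contributions: [A] · [kg·m²/(s³·A)]
Adding exponents of each base unit: kg: 1, m: 2, s: -3
SI base units of electrical power: kg·m²/s³

Answer: kg·m²/s³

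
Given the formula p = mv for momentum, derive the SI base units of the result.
Units of each symbol in p = mv:
  m (mass): kg
  v (velocity): m/s

Multiplying the contributions: [kg] · [m/s]
Adding exponents of each base unit: kg: 1, m: 1, s: -1
SI base units of momentum: kg·m/s

Answer: kg·m/s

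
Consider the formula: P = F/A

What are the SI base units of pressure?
Units of each symbol in P = F/A:
  F (force): kg·m/s²
  A (area): m²  → in the denominator, contributes 1/m²

Multiplying the contributions: [kg·m/s²] · [1/m²]
Adding exponents of each base unit: kg: 1, m: -1, s: -2
SI base units of pressure: kg/(m·s²)

Answer: kg/(m·s²)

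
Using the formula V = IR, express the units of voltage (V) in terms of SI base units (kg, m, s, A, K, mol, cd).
Units of each symbol in V = IR:
  I (current): A
  R (resistance, in ohms): kg·m²/(s³·A²)

Multiplying the contributions: [A] · [kg·m²/(s³·A²)]
Adding exponents of each base unit: kg: 1, m: 2, s: -3, A: -1
SI base units of voltage: kg·m²/(s³·A)

Answer: kg·m²/(s³·A)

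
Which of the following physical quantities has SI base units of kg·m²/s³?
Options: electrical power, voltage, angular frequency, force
Checking the SI base units of each option:
  electrical power (P = IV): kg·m²/s³  ✓ matches
  voltage (V = IR): kg·m²/(s³·A)  ✗
  angular frequency (ω = 2πf): 1/s  ✗
  force (F = ma): kg·m/s²  ✗

Only electrical power has units kg·m²/s³.

Answer: electrical power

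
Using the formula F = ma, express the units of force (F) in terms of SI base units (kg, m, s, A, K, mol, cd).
Units of each symbol in F = ma:
  m (mass): kg
  a (acceleration): m/s²

Multiplying the contributions: [kg] · [m/s²]
Adding exponents of each base unit: kg: 1, m: 1, s: -2
SI base units of force: kg·m/s²

Answer: kg·m/s²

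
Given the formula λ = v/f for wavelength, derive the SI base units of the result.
Units of each symbol in λ = v/f:
  v (wave speed): m/s
  f (frequency): 1/s  → in the denominator, contributes s

Multiplying the contributions: [m/s] · [s]
Adding exponents of each base unit: m: 1
SI base units of wavelength: m

Answer: m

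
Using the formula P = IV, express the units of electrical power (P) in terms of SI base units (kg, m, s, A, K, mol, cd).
Units of each symbol in P = IV:
  I (current): A
  V (voltage, in volts): kg·m²/(s³·A)

Multiplying the contributions: [A] · [kg·m²/(s³·A)]
Adding exponents of each base unit: kg: 1, m: 2, s: -3
SI base units of electrical power: kg·m²/s³

Answer: kg·m²/s³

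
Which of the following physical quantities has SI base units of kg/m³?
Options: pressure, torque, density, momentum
Checking the SI base units of each option:
  pressure (P = F/A): kg/(m·s²)  ✗
  torque (τ = Fr): kg·m²/s²  ✗
  density (ρ = m/V): kg/m³  ✓ matches
  momentum (p = mv): kg·m/s  ✗

Only density has units kg/m³.

Answer: density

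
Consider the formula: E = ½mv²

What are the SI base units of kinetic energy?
Units of each symbol in E = ½mv²:
  m (mass): kg
  v (speed): m/s  → to the power 2, contributes m²/s²
  The factor ½ is dimensionless.

Multiplying the contributions: [kg] · [m²/s²]
Adding exponents of each base unit: kg: 1, m: 2, s: -2
SI base units of kinetic energy: kg·m²/s²

Answer: kg·m²/s²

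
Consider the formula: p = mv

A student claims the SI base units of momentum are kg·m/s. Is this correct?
Units of each symbol in p = mv:
  m (mass): kg
  v (velocity): m/s

Multiplying the contributions: [kg] · [m/s]
Adding exponents of each base unit: kg: 1, m: 1, s: -1
SI base units of momentum: kg·m/s

The claimed units kg·m/s match the derived units, so the claim is correct.

Answer: Yes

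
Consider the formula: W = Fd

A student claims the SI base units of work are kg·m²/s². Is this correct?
Units of each symbol in W = Fd:
  F (force): kg·m/s²
  d (displacement): m

Multiplying the contributions: [kg·m/s²] · [m]
Adding exponents of each base unit: kg: 1, m: 2, s: -2
SI base units of work: kg·m²/s²

The claimed units kg·m²/s² match the derived units, so the claim is correct.

Answer: Yes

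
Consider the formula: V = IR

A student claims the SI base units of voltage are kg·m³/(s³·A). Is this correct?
Units of each symbol in V = IR:
  I (current): A
  R (resistance, in ohms): kg·m²/(s³·A²)

Multiplying the contributions: [A] · [kg·m²/(s³·A²)]
Adding exponents of each base unit: kg: 1, m: 2, s: -3, A: -1
SI base units of voltage: kg·m²/(s³·A)

The claimed units kg·m³/(s³·A) (exponents kg: 1, m: 3, s: -3, A: -1) do not match the derived units kg·m²/(s³·A) (exponents kg: 1, m: 2, s: -3, A: -1), so the claim is incorrect.

Answer: No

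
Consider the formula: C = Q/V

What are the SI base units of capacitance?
Units of each symbol in C = Q/V:
  Q (charge, in coulombs): s·A
  V (voltage, in volts): kg·m²/(s³·A)  → in the denominator, contributes s³·A/(kg·m²)

Multiplying the contributions: [s·A] · [s³·A/(kg·m²)]
Adding exponents of each base unit: kg: -1, m: -2, s: 4, A: 2
SI base units of capacitance: s⁴·A²/(kg·m²)

Answer: s⁴·A²/(kg·m²)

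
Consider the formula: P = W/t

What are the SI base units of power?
Units of each symbol in P = W/t:
  W (work): kg·m²/s²
  t (time): s  → in the denominator, contributes 1/s

Multiplying the contributions: [kg·m²/s²] · [1/s]
Adding exponents of each base unit: kg: 1, m: 2, s: -3
SI base units of power: kg·m²/s³

Answer: kg·m²/s³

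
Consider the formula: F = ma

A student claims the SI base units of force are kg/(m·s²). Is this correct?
Units of each symbol in F = ma:
  m (mass): kg
  a (acceleration): m/s²

Multiplying the contributions: [kg] · [m/s²]
Adding exponents of each base unit: kg: 1, m: 1, s: -2
SI base units of force: kg·m/s²

The claimed units kg/(m·s²) (exponents kg: 1, m: -1, s: -2) do not match the derived units kg·m/s² (exponents kg: 1, m: 1, s: -2), so the claim is incorrect.

Answer: No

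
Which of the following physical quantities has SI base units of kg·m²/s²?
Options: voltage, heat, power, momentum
Checking the SI base units of each option:
  voltage (V = IR): kg·m²/(s³·A)  ✗
  heat (Q = mcΔT): kg·m²/s²  ✓ matches
  power (P = W/t): kg·m²/s³  ✗
  momentum (p = mv): kg·m/s  ✗

Only heat has units kg·m²/s².

Answer: heat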